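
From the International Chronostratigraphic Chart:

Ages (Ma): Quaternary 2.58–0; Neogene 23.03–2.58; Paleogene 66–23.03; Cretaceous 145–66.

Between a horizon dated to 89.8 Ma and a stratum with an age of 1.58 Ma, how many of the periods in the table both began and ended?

89.8 Ma sits inside the Cretaceous (145–66) and 1.58 Ma inside the Quaternary (2.58–0); neither of those is wholly between the two dates.
The listed periods lying completely between them are Paleogene, Neogene — 2 in all.

2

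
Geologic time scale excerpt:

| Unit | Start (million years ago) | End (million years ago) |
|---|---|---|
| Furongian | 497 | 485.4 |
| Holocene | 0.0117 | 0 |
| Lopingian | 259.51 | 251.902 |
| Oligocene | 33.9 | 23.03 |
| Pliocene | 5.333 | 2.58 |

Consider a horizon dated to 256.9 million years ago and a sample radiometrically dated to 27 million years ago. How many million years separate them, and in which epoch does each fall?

229.9 million years apart; the first in the Lopingian, the second in the Oligocene

Elapsed time: 256.9 − 27 = 229.9 Myr.
256.9 Ma lies within 259.51–251.902 Ma: Lopingian.
27 Ma lies within 33.9–23.03 Ma: Oligocene.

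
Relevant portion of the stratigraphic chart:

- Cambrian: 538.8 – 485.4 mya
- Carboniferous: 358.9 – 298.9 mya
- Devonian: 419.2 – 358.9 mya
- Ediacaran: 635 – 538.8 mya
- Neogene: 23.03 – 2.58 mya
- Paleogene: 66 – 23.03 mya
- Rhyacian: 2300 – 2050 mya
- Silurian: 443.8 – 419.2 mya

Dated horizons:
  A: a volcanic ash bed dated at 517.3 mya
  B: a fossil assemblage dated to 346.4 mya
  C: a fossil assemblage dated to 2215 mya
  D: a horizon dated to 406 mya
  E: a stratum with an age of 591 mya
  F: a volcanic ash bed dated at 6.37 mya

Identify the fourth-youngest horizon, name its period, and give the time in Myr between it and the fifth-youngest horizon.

A, in the Cambrian; 73.7 million years to E

Smaller Ma means younger, so youngest first: F 6.37 < B 346.4 < D 406 < A 517.3 < E 591 < C 2215.
Counting 4 along gives A (517.3 Ma); the excerpt puts that inside the Cambrian, 538.8–485.4 Ma.
Next in line is E (591 Ma), and 591 − 517.3 = 73.7 Myr.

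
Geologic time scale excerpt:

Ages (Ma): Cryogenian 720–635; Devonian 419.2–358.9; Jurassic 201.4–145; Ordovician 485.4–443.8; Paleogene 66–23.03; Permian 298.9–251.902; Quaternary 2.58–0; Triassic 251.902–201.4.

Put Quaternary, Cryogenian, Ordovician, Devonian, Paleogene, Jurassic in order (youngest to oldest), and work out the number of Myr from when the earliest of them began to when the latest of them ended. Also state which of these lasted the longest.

Start ages (Ma): Cryogenian 720, Ordovician 485.4, Devonian 419.2, Jurassic 201.4, Paleogene 66, Quaternary 2.58.
Ordered youngest to oldest: Quaternary, Paleogene, Jurassic, Devonian, Ordovician, Cryogenian.
Span = 720 − 0 = 720 Myr.
Durations: Cryogenian 85, Paleogene 42.97, Jurassic 56.4, Quaternary 2.58, Devonian 60.3, Ordovician 41.6 → longest is Cryogenian (85 Myr).

Quaternary, Paleogene, Jurassic, Devonian, Ordovician, Cryogenian; total span 720 Myr; longest is Cryogenian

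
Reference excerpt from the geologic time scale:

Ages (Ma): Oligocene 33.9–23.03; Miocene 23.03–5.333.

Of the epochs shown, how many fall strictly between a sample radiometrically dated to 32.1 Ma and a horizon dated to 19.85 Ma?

0

Checking each listed span, none has both start < 32.1 Ma and end > 19.85 Ma — every epoch straddles one of the two dates or lies outside them — so the count is 0.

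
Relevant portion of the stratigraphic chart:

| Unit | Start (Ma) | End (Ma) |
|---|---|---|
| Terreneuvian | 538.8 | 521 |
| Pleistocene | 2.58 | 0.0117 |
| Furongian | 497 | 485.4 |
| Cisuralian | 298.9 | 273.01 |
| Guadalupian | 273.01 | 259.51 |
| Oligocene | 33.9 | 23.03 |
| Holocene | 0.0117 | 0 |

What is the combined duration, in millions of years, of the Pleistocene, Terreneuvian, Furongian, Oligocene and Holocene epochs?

Each duration: Pleistocene = 2.5683; Terreneuvian = 17.8; Furongian = 11.6; Oligocene = 10.87; Holocene = 0.0117.
Sum: 2.5683 + 17.8 + 11.6 + 10.87 + 0.0117 = 42.85 Myr.

42.85 million years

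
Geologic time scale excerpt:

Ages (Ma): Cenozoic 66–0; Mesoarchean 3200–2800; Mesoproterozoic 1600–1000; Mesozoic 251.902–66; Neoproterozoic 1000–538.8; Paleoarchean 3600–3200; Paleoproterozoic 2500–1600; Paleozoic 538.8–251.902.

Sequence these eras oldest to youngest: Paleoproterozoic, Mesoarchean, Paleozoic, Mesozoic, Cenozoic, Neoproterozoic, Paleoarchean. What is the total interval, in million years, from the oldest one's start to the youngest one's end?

Paleoarchean → Mesoarchean → Paleoproterozoic → Neoproterozoic → Paleozoic → Mesozoic → Cenozoic; total span 3600 Myr

Start ages (Ma): Paleoarchean 3600, Mesoarchean 3200, Paleoproterozoic 2500, Neoproterozoic 1000, Paleozoic 538.8, Mesozoic 251.902, Cenozoic 66.
Ordered oldest to youngest: Paleoarchean, Mesoarchean, Paleoproterozoic, Neoproterozoic, Paleozoic, Mesozoic, Cenozoic.
Span = 3600 − 0 = 3600 Myr.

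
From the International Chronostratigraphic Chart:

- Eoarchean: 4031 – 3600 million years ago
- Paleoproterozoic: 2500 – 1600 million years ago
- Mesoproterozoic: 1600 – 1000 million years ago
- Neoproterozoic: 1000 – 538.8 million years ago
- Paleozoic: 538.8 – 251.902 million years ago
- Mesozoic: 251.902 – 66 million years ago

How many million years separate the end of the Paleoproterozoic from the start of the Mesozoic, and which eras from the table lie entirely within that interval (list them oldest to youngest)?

1348.098 million years; Mesoproterozoic, Neoproterozoic, Paleozoic

End of Paleoproterozoic = 1600 Ma; start of Mesozoic = 251.902 Ma.
Gap = 1600 − 251.902 = 1348.098 Myr.
Eras wholly inside 1600–251.902 Ma: Mesoproterozoic (1600–1000), Neoproterozoic (1000–538.8), Paleozoic (538.8–251.902).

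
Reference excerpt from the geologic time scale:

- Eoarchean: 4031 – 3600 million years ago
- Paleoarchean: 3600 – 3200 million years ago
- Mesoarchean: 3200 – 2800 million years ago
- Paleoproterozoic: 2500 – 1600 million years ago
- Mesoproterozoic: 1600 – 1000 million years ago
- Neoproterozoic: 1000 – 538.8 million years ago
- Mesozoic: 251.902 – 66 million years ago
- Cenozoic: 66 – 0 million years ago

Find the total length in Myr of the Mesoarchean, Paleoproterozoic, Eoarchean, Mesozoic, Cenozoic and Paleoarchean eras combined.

Duration is start − end for each: (3200 − 2800) + (2500 − 1600) + (4031 − 3600) + (251.902 − 66) + (66 − 0) + (3600 − 3200).
That is 400 + 900 + 431 + 185.902 + 66 + 400, which totals 2382.902 million years.

2382.902 million years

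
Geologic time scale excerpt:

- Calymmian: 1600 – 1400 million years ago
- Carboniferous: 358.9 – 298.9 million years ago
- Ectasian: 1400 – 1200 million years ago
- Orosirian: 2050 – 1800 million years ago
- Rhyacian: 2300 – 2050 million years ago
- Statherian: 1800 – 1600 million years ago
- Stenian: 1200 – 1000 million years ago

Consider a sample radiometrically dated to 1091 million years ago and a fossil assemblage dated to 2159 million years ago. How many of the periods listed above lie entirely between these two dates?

2159 Ma sits inside the Rhyacian (2300–2050) and 1091 Ma inside the Stenian (1200–1000); neither of those is wholly between the two dates.
The listed periods lying completely between them are Orosirian, Statherian, Calymmian, Ectasian — 4 in all.

4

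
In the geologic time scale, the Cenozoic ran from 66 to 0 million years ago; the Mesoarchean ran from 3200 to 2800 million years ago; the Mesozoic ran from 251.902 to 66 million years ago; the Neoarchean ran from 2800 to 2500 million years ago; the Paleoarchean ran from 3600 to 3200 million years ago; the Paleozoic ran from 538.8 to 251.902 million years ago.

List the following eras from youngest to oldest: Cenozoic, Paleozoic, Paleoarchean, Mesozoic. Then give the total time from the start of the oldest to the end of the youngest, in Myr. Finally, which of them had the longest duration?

Cenozoic, Mesozoic, Paleozoic, Paleoarchean; total span 3600 Myr; longest is Paleoarchean

Start ages (Ma): Paleoarchean 3600, Paleozoic 538.8, Mesozoic 251.902, Cenozoic 66.
Ordered youngest to oldest: Cenozoic, Mesozoic, Paleozoic, Paleoarchean.
Span = 3600 − 0 = 3600 Myr.
Durations: Mesozoic 185.902, Paleozoic 286.898, Paleoarchean 400, Cenozoic 66 → longest is Paleoarchean (400 Myr).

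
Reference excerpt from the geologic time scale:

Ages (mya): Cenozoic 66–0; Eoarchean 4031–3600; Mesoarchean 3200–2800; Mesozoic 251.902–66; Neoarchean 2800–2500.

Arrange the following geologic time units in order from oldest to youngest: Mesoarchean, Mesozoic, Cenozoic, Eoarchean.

Read off each span (Ma): Mesoarchean 3200–2800; Mesozoic 251.902–66; Cenozoic 66–0; Eoarchean 4031–3600.
Larger Ma is older, so oldest→youngest is Eoarchean, Mesoarchean, Mesozoic, Cenozoic.

Eoarchean, Mesoarchean, Mesozoic, Cenozoic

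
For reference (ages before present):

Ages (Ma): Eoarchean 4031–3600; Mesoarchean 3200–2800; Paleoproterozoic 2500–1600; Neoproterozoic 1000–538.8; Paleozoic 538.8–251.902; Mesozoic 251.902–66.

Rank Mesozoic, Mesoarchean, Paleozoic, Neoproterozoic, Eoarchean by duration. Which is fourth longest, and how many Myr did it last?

Paleozoic, 286.898 million years

Durations: Mesozoic 185.902; Mesoarchean 400; Paleozoic 286.898; Neoproterozoic 461.2; Eoarchean 431 Myr.
Sorted longest-first: Neoproterozoic (461.2), Eoarchean (431), Mesoarchean (400), Paleozoic (286.898), Mesozoic (185.902).
The fourth longest is Paleozoic at 286.898 Myr.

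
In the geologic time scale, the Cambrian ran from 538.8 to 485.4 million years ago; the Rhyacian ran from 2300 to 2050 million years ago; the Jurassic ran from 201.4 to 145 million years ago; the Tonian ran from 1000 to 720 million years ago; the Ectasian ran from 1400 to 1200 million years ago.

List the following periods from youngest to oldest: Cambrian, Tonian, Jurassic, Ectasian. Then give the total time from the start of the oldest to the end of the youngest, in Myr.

From the excerpt: Cambrian 538.8–485.4; Tonian 1000–720; Jurassic 201.4–145; Ectasian 1400–1200 (Ma).
Larger Ma is earlier, so the oldest is Ectasian and the youngest is Jurassic; youngest to oldest: Jurassic, Cambrian, Tonian, Ectasian.
Oldest start 1400 minus youngest end 145 gives 1255 Myr overall.

Jurassic → Cambrian → Tonian → Ectasian; total span 1255 Myr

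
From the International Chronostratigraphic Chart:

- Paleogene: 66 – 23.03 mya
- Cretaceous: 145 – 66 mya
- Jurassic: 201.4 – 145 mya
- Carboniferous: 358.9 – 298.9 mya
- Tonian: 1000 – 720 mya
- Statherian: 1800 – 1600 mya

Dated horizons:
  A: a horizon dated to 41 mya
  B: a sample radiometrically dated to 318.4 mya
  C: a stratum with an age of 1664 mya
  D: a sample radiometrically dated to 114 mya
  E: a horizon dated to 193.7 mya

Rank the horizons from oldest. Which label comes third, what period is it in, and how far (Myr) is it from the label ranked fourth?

Sorted oldest-first by Ma: C (1664), B (318.4), E (193.7), D (114), A (41).
The third oldest is E at 193.7 Ma, which lies in 201.4–145 Ma: the Jurassic.
The fourth oldest is D at 114 Ma; separation = |193.7 − 114| = 79.7 Myr.

E, in the Jurassic; 79.7 million years to D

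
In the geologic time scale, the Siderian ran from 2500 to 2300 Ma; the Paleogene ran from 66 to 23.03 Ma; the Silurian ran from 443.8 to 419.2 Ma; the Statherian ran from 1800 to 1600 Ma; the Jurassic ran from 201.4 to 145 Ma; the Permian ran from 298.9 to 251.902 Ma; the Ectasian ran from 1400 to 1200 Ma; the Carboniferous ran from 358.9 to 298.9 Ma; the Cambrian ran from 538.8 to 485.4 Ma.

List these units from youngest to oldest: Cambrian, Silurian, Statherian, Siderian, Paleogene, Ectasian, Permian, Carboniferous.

Sorting by start age (ascending Ma, since larger Ma = older): Paleogene start 66, Permian start 298.9, Carboniferous start 358.9, Silurian start 443.8, Cambrian start 538.8, Ectasian start 1400, Statherian start 1800, Siderian start 2500.

Paleogene, then Permian, then Carboniferous, then Silurian, then Cambrian, then Ectasian, then Statherian, then Siderian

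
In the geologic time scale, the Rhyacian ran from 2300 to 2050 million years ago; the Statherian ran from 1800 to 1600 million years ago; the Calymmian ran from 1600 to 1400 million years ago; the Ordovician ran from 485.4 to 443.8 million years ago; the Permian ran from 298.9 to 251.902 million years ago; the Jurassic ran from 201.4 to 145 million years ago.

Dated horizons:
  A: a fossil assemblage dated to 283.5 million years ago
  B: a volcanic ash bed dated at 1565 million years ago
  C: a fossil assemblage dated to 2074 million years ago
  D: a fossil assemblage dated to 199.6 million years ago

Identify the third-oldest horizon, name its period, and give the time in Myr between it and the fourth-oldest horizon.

Larger Ma means older, so oldest first: C 2074 > B 1565 > A 283.5 > D 199.6.
Counting 3 along gives A (283.5 Ma); the excerpt puts that inside the Permian, 298.9–251.902 Ma.
Next in line is D (199.6 Ma), and 283.5 − 199.6 = 83.9 Myr.

A, in the Permian; 83.9 million years to D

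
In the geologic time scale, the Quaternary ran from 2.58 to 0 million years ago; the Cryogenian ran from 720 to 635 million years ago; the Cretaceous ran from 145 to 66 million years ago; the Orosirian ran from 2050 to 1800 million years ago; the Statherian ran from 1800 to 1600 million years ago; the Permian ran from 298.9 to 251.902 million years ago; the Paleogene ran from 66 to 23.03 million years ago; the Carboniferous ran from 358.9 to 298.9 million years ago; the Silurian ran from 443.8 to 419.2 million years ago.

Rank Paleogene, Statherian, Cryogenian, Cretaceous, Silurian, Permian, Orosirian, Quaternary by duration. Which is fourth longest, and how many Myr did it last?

Cretaceous, 79 million years

Durations: Paleogene 42.97; Statherian 200; Cryogenian 85; Cretaceous 79; Silurian 24.6; Permian 46.998; Orosirian 250; Quaternary 2.58 Myr.
Sorted longest-first: Orosirian (250), Statherian (200), Cryogenian (85), Cretaceous (79), Permian (46.998), Paleogene (42.97), Silurian (24.6), Quaternary (2.58).
The fourth longest is Cretaceous at 79 Myr.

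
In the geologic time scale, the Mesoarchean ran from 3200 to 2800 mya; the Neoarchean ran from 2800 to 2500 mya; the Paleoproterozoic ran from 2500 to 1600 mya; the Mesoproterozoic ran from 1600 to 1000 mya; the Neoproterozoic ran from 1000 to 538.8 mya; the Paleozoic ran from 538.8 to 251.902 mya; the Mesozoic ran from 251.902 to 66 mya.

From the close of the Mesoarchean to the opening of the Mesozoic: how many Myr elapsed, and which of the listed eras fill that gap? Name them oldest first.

The Mesoarchean closes at 2800 Ma and the Mesozoic opens at 251.902 Ma, so the interval is 2800 − 251.902 = 2548.098 Myr.
An era fits inside if it starts at or after 2800 Ma and ends at or before 251.902 Ma; oldest first that gives Neoarchean, Paleoproterozoic, Mesoproterozoic, Neoproterozoic, Paleozoic.

2548.098 million years; Neoarchean, Paleoproterozoic, Mesoproterozoic, Neoproterozoic, Paleozoic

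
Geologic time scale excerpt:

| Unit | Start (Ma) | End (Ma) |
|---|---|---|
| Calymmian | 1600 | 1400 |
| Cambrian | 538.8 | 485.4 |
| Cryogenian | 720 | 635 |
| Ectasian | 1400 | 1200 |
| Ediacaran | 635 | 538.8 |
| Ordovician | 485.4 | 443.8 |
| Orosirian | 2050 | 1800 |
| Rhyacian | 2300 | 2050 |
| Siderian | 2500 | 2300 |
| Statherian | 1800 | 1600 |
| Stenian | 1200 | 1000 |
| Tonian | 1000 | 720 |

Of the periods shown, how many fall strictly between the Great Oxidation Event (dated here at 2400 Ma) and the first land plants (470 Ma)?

2400 Ma sits inside the Siderian (2500–2300) and 470 Ma inside the Ordovician (485.4–443.8); neither of those is wholly between the two dates.
The listed periods lying completely between them are Rhyacian, Orosirian, Statherian, Calymmian, Ectasian, Stenian, Tonian, Cryogenian, Ediacaran, Cambrian — 10 in all.

10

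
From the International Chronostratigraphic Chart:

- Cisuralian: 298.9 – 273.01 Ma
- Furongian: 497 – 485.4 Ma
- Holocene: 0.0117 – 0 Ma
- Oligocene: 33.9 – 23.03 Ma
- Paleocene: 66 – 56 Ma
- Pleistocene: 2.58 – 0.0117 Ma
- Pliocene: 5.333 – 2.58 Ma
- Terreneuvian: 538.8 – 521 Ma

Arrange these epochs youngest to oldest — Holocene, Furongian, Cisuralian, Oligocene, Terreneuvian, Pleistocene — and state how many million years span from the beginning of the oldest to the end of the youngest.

Holocene → Pleistocene → Oligocene → Cisuralian → Furongian → Terreneuvian; total span 538.8 Myr

From the excerpt: Holocene 0.0117–0; Furongian 497–485.4; Cisuralian 298.9–273.01; Oligocene 33.9–23.03; Terreneuvian 538.8–521; Pleistocene 2.58–0.0117 (Ma).
Larger Ma is earlier, so the oldest is Terreneuvian and the youngest is Holocene; youngest to oldest: Holocene, Pleistocene, Oligocene, Cisuralian, Furongian, Terreneuvian.
Oldest start 538.8 minus youngest end 0 gives 538.8 Myr overall.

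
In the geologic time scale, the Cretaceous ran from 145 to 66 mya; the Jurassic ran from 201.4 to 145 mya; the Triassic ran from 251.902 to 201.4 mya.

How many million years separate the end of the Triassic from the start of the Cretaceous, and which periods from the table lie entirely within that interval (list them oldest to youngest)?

56.4 million years; Jurassic

End of Triassic = 201.4 Ma; start of Cretaceous = 145 Ma.
Gap = 201.4 − 145 = 56.4 Myr.
Periods wholly inside 201.4–145 Ma: Jurassic (201.4–145).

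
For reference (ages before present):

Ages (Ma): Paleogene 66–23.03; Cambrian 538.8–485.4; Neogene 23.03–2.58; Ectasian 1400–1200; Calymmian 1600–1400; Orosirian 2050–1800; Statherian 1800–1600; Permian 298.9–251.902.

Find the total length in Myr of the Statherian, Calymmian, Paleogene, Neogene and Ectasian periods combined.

Each duration: Statherian = 200; Calymmian = 200; Paleogene = 42.97; Neogene = 20.45; Ectasian = 200.
Sum: 200 + 200 + 42.97 + 20.45 + 200 = 663.42 Myr.

663.42 million years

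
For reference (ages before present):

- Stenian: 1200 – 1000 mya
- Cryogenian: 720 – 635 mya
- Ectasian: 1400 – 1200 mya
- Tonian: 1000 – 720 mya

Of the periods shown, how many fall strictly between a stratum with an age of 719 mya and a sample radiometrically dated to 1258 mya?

2

The older date is 1258 Ma and the younger is 719 Ma.
Periods with start < 1258 and end > 719 Ma: Stenian (1200–1000), Tonian (1000–720).
That is 2 complete periods.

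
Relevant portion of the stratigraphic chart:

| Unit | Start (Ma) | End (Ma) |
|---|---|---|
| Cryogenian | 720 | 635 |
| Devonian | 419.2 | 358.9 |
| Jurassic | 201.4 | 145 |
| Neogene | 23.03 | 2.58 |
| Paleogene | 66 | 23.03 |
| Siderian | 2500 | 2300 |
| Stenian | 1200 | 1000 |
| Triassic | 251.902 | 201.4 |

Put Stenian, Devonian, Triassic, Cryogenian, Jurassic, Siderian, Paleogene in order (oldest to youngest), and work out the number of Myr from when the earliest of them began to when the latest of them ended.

Siderian, Stenian, Cryogenian, Devonian, Triassic, Jurassic, Paleogene; total span 2476.97 Myr

From the excerpt: Stenian 1200–1000; Devonian 419.2–358.9; Triassic 251.902–201.4; Cryogenian 720–635; Jurassic 201.4–145; Siderian 2500–2300; Paleogene 66–23.03 (Ma).
Larger Ma is earlier, so the oldest is Siderian and the youngest is Paleogene; oldest to youngest: Siderian, Stenian, Cryogenian, Devonian, Triassic, Jurassic, Paleogene.
Oldest start 2500 minus youngest end 23.03 gives 2476.97 Myr overall.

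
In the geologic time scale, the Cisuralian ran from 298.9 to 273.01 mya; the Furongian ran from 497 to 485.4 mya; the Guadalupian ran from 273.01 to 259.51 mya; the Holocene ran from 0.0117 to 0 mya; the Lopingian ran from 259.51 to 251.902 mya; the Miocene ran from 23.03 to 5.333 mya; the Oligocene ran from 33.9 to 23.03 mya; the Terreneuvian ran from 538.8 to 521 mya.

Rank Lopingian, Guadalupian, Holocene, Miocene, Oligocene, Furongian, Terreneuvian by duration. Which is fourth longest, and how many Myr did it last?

Furongian, 11.6 million years

Start − end for each: Lopingian 259.51 − 251.902 = 7.608; Guadalupian 273.01 − 259.51 = 13.5; Holocene 0.0117 − 0 = 0.0117; Miocene 23.03 − 5.333 = 17.697; Oligocene 33.9 − 23.03 = 10.87; Furongian 497 − 485.4 = 11.6; Terreneuvian 538.8 − 521 = 17.8.
Ranking these from longest: Terreneuvian > Miocene > Guadalupian > Furongian > Oligocene > Lopingian > Holocene.
Position 4 in that ranking is Furongian, which lasted 11.6 Myr.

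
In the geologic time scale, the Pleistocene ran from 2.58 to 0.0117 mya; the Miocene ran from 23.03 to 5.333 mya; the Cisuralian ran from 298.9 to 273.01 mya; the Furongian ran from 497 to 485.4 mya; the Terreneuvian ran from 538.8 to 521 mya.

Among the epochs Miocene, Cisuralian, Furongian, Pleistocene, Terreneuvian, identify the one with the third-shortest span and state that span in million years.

Miocene, 17.697 million years

Durations: Miocene 17.697; Cisuralian 25.89; Furongian 11.6; Pleistocene 2.5683; Terreneuvian 17.8 Myr.
Sorted shortest-first: Pleistocene (2.5683), Furongian (11.6), Miocene (17.697), Terreneuvian (17.8), Cisuralian (25.89).
The third shortest is Miocene at 17.697 Myr.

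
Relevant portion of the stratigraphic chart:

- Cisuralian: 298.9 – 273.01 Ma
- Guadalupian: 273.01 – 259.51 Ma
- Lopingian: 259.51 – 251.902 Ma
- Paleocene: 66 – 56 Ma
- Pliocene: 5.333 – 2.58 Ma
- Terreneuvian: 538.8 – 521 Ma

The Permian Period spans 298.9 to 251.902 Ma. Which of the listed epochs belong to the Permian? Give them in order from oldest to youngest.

Cisuralian, Guadalupian, Lopingian

Epochs with both bounds inside 298.9–251.902 Ma: Cisuralian (298.9–273.01), Guadalupian (273.01–259.51), Lopingian (259.51–251.902).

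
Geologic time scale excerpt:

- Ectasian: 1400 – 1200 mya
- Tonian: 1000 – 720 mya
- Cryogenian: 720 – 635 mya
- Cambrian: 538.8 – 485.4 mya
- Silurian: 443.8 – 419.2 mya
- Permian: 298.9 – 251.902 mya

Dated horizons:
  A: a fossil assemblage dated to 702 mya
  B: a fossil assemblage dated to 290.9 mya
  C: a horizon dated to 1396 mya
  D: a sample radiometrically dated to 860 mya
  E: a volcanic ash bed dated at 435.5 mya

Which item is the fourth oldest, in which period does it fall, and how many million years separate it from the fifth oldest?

Sorted oldest-first by Ma: C (1396), D (860), A (702), E (435.5), B (290.9).
The fourth oldest is E at 435.5 Ma, which lies in 443.8–419.2 Ma: the Silurian.
The fifth oldest is B at 290.9 Ma; separation = |435.5 − 290.9| = 144.6 Myr.

E, in the Silurian; 144.6 million years to B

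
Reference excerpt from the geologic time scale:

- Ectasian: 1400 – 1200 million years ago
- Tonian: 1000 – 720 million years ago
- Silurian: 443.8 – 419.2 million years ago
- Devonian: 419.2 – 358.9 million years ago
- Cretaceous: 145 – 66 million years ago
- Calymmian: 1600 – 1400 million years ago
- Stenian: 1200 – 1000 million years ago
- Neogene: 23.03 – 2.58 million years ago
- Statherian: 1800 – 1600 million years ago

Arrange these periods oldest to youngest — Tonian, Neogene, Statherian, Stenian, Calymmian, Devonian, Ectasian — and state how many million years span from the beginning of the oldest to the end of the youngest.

From the excerpt: Tonian 1000–720; Neogene 23.03–2.58; Statherian 1800–1600; Stenian 1200–1000; Calymmian 1600–1400; Devonian 419.2–358.9; Ectasian 1400–1200 (Ma).
Larger Ma is earlier, so the oldest is Statherian and the youngest is Neogene; oldest to youngest: Statherian, Calymmian, Ectasian, Stenian, Tonian, Devonian, Neogene.
Oldest start 1800 minus youngest end 2.58 gives 1797.42 Myr overall.

Statherian, Calymmian, Ectasian, Stenian, Tonian, Devonian, Neogene; total span 1797.42 Myr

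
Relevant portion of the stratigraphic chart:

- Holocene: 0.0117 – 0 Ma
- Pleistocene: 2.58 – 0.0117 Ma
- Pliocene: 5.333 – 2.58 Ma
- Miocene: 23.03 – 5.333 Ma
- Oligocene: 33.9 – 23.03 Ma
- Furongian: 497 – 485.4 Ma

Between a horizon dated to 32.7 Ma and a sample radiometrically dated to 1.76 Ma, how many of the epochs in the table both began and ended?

32.7 Ma sits inside the Oligocene (33.9–23.03) and 1.76 Ma inside the Pleistocene (2.58–0.0117); neither of those is wholly between the two dates.
The listed epochs lying completely between them are Miocene, Pliocene — 2 in all.

2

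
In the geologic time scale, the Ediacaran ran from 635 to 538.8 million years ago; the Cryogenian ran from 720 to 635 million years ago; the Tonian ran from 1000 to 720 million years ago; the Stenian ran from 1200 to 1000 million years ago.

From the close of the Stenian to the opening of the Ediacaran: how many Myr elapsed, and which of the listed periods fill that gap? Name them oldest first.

The Stenian closes at 1000 Ma and the Ediacaran opens at 635 Ma, so the interval is 1000 − 635 = 365 Myr.
A period fits inside if it starts at or after 1000 Ma and ends at or before 635 Ma; oldest first that gives Tonian, Cryogenian.

365 million years; Tonian, Cryogenian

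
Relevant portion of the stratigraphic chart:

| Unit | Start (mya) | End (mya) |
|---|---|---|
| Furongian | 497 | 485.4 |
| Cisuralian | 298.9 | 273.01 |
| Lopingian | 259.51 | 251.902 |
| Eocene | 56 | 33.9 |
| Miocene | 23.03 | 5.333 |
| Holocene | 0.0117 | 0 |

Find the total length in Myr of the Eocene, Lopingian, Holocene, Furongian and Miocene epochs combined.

59.0167 million years

Duration is start − end for each: (56 − 33.9) + (259.51 − 251.902) + (0.0117 − 0) + (497 − 485.4) + (23.03 − 5.333).
That is 22.1 + 7.608 + 0.0117 + 11.6 + 17.697, which totals 59.0167 million years.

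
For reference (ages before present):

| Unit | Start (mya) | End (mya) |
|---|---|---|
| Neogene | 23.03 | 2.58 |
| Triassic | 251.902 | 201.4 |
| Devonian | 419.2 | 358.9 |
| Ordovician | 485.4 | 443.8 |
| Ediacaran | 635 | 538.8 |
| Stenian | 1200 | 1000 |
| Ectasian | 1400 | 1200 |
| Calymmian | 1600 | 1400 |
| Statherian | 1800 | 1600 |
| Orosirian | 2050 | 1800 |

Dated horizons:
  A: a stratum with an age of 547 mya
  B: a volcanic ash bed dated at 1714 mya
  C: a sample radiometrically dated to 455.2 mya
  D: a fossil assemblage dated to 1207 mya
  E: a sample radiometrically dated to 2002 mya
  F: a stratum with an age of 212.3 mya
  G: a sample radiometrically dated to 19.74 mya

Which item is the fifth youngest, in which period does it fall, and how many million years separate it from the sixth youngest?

Sorted youngest-first by Ma: G (19.74), F (212.3), C (455.2), A (547), D (1207), B (1714), E (2002).
The fifth youngest is D at 1207 Ma, which lies in 1400–1200 Ma: the Ectasian.
The sixth youngest is B at 1714 Ma; separation = |1207 − 1714| = 507 Myr.

D, in the Ectasian; 507 million years to B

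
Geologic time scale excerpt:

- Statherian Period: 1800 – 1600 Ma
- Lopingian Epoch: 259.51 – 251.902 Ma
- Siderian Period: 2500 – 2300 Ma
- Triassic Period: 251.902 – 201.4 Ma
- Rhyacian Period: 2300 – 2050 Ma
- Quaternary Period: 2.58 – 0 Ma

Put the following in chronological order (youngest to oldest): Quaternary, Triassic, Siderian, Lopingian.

Quaternary, then Triassic, then Lopingian, then Siderian

Read off each span (Ma): Quaternary 2.58–0; Triassic 251.902–201.4; Siderian 2500–2300; Lopingian 259.51–251.902.
Larger Ma is older, so oldest→youngest is Siderian, Lopingian, Triassic, Quaternary; reverse it for youngest→oldest.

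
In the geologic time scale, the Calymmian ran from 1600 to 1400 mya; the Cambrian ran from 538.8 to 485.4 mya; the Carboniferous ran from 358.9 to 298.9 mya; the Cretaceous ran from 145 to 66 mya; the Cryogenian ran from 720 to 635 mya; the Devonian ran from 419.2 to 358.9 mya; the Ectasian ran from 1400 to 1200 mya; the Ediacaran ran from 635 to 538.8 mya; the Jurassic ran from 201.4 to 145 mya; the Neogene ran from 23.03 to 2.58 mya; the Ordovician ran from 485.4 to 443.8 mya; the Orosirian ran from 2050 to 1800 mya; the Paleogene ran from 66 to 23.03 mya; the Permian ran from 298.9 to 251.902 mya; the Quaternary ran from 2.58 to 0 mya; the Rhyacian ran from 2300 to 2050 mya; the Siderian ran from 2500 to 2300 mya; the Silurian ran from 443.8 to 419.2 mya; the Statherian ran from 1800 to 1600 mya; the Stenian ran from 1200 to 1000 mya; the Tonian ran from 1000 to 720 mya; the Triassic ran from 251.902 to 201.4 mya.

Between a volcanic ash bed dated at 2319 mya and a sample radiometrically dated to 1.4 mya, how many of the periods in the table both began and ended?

2319 Ma sits inside the Siderian (2500–2300) and 1.4 Ma inside the Quaternary (2.58–0); neither of those is wholly between the two dates.
The listed periods lying completely between them are Rhyacian, Orosirian, Statherian, Calymmian, Ectasian, Stenian, Tonian, Cryogenian, Ediacaran, Cambrian, Ordovician, Silurian, Devonian, Carboniferous, Permian, Triassic, Jurassic, Cretaceous, Paleogene, Neogene — 20 in all.

20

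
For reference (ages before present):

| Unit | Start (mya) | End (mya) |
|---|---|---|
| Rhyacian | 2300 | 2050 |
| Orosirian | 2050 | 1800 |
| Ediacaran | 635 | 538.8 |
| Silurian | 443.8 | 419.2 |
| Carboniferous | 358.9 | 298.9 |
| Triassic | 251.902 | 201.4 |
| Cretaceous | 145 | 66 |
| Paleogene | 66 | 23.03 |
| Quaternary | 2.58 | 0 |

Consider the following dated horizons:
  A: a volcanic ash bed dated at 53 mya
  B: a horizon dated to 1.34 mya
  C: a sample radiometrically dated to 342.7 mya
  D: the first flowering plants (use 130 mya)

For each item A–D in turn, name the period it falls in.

A: 53 Ma lies in 66–23.03 Ma, so Paleogene.
B: 1.34 Ma lies in 2.58–0 Ma, so Quaternary.
C: 342.7 Ma lies in 358.9–298.9 Ma, so Carboniferous.
D: 130 Ma lies in 145–66 Ma, so Cretaceous.

A — Paleogene; B — Quaternary; C — Carboniferous; D — Cretaceous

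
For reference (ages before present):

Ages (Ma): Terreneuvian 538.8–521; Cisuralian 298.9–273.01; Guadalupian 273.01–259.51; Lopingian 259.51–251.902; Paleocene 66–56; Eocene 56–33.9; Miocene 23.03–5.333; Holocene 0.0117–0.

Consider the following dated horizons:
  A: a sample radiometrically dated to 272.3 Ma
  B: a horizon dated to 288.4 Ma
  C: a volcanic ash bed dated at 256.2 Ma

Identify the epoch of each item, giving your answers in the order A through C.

Match each age against the start–end ranges in the excerpt: A = 272.3 Ma → Guadalupian (273.01–259.51); B = 288.4 Ma → Cisuralian (298.9–273.01); C = 256.2 Ma → Lopingian (259.51–251.902).

A — Guadalupian; B — Cisuralian; C — Lopingian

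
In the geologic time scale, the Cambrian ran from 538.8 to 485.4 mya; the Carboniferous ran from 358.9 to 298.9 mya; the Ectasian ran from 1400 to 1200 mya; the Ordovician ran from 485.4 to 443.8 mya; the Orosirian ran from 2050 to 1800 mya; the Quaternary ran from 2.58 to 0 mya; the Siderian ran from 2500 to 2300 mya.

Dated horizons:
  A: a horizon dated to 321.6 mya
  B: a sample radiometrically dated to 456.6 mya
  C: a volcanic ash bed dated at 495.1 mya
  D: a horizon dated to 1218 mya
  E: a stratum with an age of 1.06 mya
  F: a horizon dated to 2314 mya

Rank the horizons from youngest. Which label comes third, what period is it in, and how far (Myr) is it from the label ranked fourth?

B, in the Ordovician; 38.5 million years to C

Smaller Ma means younger, so youngest first: E 1.06 < A 321.6 < B 456.6 < C 495.1 < D 1218 < F 2314.
Counting 3 along gives B (456.6 Ma); the excerpt puts that inside the Ordovician, 485.4–443.8 Ma.
Next in line is C (495.1 Ma), and 495.1 − 456.6 = 38.5 Myr.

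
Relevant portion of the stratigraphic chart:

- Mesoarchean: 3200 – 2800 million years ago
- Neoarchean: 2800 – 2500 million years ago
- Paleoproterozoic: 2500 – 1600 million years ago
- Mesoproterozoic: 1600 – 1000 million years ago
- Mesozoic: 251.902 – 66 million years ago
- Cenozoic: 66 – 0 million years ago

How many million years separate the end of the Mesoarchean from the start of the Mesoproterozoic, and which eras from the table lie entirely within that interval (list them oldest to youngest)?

1200 million years; Neoarchean, Paleoproterozoic

The Mesoarchean closes at 2800 Ma and the Mesoproterozoic opens at 1600 Ma, so the interval is 2800 − 1600 = 1200 Myr.
An era fits inside if it starts at or after 2800 Ma and ends at or before 1600 Ma; oldest first that gives Neoarchean, Paleoproterozoic.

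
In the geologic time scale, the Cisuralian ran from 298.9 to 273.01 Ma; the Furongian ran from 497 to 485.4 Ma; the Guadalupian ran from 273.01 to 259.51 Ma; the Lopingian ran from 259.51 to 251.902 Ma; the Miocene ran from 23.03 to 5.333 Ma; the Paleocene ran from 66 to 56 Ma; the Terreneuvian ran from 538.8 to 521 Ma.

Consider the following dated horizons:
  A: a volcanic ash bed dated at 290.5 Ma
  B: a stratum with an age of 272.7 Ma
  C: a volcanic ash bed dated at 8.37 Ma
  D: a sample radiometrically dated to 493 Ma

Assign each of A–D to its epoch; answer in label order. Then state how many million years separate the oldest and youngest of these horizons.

Match each age against the start–end ranges in the excerpt: A = 290.5 Ma → Cisuralian (298.9–273.01); B = 272.7 Ma → Guadalupian (273.01–259.51); C = 8.37 Ma → Miocene (23.03–5.333); D = 493 Ma → Furongian (497–485.4).
The largest age is 493 Ma and the smallest is 8.37 Ma; their difference is 484.63 Myr.

A — Cisuralian; B — Guadalupian; C — Miocene; D — Furongian; span 484.63 million years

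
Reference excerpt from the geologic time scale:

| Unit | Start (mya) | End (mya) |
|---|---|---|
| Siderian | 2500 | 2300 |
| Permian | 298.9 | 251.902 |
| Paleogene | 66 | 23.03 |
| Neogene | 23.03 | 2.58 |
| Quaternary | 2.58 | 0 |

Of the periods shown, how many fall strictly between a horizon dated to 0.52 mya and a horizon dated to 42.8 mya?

42.8 Ma sits inside the Paleogene (66–23.03) and 0.52 Ma inside the Quaternary (2.58–0); neither of those is wholly between the two dates.
The listed periods lying completely between them are Neogene — 1 in all.

1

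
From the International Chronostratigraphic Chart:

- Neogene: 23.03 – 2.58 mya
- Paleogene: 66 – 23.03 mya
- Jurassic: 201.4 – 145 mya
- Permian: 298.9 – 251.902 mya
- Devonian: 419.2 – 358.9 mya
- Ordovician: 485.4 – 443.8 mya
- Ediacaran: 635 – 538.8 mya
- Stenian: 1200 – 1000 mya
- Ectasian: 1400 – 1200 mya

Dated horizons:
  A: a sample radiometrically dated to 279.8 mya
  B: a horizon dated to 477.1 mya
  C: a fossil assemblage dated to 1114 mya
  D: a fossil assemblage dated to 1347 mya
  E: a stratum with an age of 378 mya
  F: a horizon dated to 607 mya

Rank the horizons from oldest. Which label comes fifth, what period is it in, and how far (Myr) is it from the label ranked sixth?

Sorted oldest-first by Ma: D (1347), C (1114), F (607), B (477.1), E (378), A (279.8).
The fifth oldest is E at 378 Ma, which lies in 419.2–358.9 Ma: the Devonian.
The sixth oldest is A at 279.8 Ma; separation = |378 − 279.8| = 98.2 Myr.

E, in the Devonian; 98.2 million years to A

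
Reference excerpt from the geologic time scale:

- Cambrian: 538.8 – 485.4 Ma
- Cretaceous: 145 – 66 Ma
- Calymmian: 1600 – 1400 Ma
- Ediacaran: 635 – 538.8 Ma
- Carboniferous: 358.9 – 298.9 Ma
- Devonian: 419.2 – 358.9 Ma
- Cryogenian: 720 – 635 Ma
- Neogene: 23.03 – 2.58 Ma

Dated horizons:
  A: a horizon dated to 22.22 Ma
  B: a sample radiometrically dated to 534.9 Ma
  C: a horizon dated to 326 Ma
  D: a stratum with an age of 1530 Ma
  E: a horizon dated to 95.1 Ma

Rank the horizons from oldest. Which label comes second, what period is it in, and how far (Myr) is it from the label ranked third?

B, in the Cambrian; 208.9 million years to C

Sorted oldest-first by Ma: D (1530), B (534.9), C (326), E (95.1), A (22.22).
The second oldest is B at 534.9 Ma, which lies in 538.8–485.4 Ma: the Cambrian.
The third oldest is C at 326 Ma; separation = |534.9 − 326| = 208.9 Myr.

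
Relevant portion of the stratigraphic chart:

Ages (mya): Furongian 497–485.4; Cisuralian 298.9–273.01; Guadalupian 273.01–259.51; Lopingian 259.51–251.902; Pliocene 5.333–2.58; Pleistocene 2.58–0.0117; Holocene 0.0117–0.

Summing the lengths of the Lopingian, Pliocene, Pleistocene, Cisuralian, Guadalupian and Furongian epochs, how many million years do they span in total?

Each duration: Lopingian = 7.608; Pliocene = 2.753; Pleistocene = 2.5683; Cisuralian = 25.89; Guadalupian = 13.5; Furongian = 11.6.
Sum: 7.608 + 2.753 + 2.5683 + 25.89 + 13.5 + 11.6 = 63.9193 Myr.

63.9193 million years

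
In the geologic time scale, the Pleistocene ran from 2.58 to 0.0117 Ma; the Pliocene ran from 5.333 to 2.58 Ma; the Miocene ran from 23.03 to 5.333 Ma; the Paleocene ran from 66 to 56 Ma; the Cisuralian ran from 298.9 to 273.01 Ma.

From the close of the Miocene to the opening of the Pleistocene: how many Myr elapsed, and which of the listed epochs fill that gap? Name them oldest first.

2.753 million years; Pliocene

The Miocene closes at 5.333 Ma and the Pleistocene opens at 2.58 Ma, so the interval is 5.333 − 2.58 = 2.753 Myr.
An epoch fits inside if it starts at or after 5.333 Ma and ends at or before 2.58 Ma; oldest first that gives Pliocene.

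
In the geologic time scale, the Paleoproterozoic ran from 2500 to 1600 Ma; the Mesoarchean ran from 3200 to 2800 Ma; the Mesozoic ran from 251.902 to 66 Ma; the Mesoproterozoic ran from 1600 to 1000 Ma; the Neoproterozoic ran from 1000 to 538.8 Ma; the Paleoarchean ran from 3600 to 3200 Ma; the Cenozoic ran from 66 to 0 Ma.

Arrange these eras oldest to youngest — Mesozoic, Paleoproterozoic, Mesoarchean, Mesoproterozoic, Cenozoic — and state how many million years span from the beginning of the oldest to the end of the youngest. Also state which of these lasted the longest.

Mesoarchean → Paleoproterozoic → Mesoproterozoic → Mesozoic → Cenozoic; total span 3200 Myr; longest is Paleoproterozoic

Start ages (Ma): Mesoarchean 3200, Paleoproterozoic 2500, Mesoproterozoic 1600, Mesozoic 251.902, Cenozoic 66.
Ordered oldest to youngest: Mesoarchean, Paleoproterozoic, Mesoproterozoic, Mesozoic, Cenozoic.
Span = 3200 − 0 = 3200 Myr.
Durations: Mesoarchean 400, Mesoproterozoic 600, Mesozoic 185.902, Paleoproterozoic 900, Cenozoic 66 → longest is Paleoproterozoic (900 Myr).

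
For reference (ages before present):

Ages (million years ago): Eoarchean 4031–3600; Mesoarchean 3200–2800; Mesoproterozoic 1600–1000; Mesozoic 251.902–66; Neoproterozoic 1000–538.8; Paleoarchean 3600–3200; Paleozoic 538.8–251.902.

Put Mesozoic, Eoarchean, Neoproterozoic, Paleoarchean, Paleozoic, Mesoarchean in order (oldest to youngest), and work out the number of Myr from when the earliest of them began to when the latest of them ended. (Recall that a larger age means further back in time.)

From the excerpt: Mesozoic 251.902–66; Eoarchean 4031–3600; Neoproterozoic 1000–538.8; Paleoarchean 3600–3200; Paleozoic 538.8–251.902; Mesoarchean 3200–2800 (Ma).
Larger Ma is earlier, so the oldest is Eoarchean and the youngest is Mesozoic; oldest to youngest: Eoarchean, Paleoarchean, Mesoarchean, Neoproterozoic, Paleozoic, Mesozoic.
Oldest start 4031 minus youngest end 66 gives 3965 Myr overall.

Eoarchean → Paleoarchean → Mesoarchean → Neoproterozoic → Paleozoic → Mesozoic; total span 3965 Myr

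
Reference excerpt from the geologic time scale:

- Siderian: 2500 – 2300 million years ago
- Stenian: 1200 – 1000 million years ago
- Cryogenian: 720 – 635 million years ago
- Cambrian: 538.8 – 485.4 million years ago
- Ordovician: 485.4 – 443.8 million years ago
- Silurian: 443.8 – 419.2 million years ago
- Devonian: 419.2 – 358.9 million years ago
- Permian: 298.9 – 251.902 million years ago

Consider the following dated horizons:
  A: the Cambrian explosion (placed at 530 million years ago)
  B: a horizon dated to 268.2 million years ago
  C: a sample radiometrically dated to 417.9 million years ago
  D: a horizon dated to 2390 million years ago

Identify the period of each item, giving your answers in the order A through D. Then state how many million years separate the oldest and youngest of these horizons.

Match each age against the start–end ranges in the excerpt: A = 530 Ma → Cambrian (538.8–485.4); B = 268.2 Ma → Permian (298.9–251.902); C = 417.9 Ma → Devonian (419.2–358.9); D = 2390 Ma → Siderian (2500–2300).
The largest age is 2390 Ma and the smallest is 268.2 Ma; their difference is 2121.8 Myr.

A — Cambrian; B — Permian; C — Devonian; D — Siderian; span 2121.8 million years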